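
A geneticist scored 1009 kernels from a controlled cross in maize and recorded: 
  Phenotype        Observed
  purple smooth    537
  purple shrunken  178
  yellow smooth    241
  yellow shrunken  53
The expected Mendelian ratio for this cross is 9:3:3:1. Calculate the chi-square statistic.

The 9:3:3:1 ratio has 16 parts, so with N = 1009 the expected counts are:
  purple smooth: 1009 × 9/16 = 567.5625
  purple shrunken: 1009 × 3/16 = 189.1875
  yellow smooth: 1009 × 3/16 = 189.1875
  yellow shrunken: 1009 × 1/16 = 63.0625
χ² = Σ (O − E)² / E
  purple smooth: (537 − 567.5625)² / 567.5625 = 1.6458
  purple shrunken: (178 − 189.1875)² / 189.1875 = 0.6616
  yellow smooth: (241 − 189.1875)² / 189.1875 = 14.1898
  yellow shrunken: (53 − 63.0625)² / 63.0625 = 1.6056
χ² = 1.6458 + 0.6616 + 14.1898 + 1.6056 = 18.1028 ≈ 18.103

18.103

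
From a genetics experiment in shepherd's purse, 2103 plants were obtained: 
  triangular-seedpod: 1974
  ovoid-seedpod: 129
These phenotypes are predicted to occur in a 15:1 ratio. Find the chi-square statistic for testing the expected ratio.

0.048

The 15:1 ratio has 16 parts, so with N = 2103 the expected counts are:
  triangular-seedpod: 2103 × 15/16 = 1971.5625
  ovoid-seedpod: 2103 × 1/16 = 131.4375
χ² = Σ (O − E)² / E
  triangular-seedpod: (1974 − 1971.5625)² / 1971.5625 = 0.0030
  ovoid-seedpod: (129 − 131.4375)² / 131.4375 = 0.0452
χ² = 0.0030 + 0.0452 = 0.0482 ≈ 0.048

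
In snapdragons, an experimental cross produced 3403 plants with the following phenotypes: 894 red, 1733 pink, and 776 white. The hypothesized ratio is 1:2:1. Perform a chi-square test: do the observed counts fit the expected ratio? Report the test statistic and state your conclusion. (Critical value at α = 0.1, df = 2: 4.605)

9.350; not consistent

Under the 1:2:1 hypothesis (Σ ratio = 4, N = 3403):
  red: 3403 × 1/4 = 850.75
  pink: 3403 × 2/4 = 1701.5
  white: 3403 × 1/4 = 850.75
χ² = Σ (O − E)² / E
  red: (894 − 850.75)² / 850.75 = 2.1987
  pink: (1733 − 1701.5)² / 1701.5 = 0.5832
  white: (776 − 850.75)² / 850.75 = 6.5678
χ² = 2.1987 + 0.5832 + 6.5678 = 9.3497 ≈ 9.350
Degrees of freedom = 3 − 1 = 2; critical value at α = 0.1 is 4.605.
Since 9.350 > 4.605, we reject the null hypothesis — the data do not fit the 1:2:1 ratio.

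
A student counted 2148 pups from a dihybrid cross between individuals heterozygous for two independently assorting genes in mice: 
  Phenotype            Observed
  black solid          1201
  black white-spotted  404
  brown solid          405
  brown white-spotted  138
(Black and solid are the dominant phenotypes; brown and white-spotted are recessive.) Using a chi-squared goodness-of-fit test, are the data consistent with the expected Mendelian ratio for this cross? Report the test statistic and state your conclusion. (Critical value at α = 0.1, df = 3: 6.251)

A dihybrid F₂ with independent assortment and complete dominance at both loci gives a 9:3:3:1 phenotypic ratio.
The 9:3:3:1 ratio has 16 parts, so with N = 2148 the expected counts are:
  black solid: 2148 × 9/16 = 1208.25
  black white-spotted: 2148 × 3/16 = 402.75
  brown solid: 2148 × 3/16 = 402.75
  brown white-spotted: 2148 × 1/16 = 134.25
χ² = Σ (O − E)² / E
  black solid: (1201 − 1208.25)² / 1208.25 = 0.0435
  black white-spotted: (404 − 402.75)² / 402.75 = 0.0039
  brown solid: (405 − 402.75)² / 402.75 = 0.0126
  brown white-spotted: (138 − 134.25)² / 134.25 = 0.1047
χ² = 0.0435 + 0.0039 + 0.0126 + 0.1047 = 0.1647 ≈ 0.165
Degrees of freedom = 4 − 1 = 3; critical value at α = 0.1 is 6.251.
Since 0.165 < 6.251, we fail to reject the null hypothesis — the data are consistent with the 9:3:3:1 ratio.

0.165; consistent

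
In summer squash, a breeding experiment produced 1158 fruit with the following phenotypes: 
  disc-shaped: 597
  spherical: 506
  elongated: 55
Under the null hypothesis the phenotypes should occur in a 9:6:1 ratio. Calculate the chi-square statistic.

20.565

Total ratio parts = 16. Expected numbers out of 1158:
  disc-shaped: 1158 × 9/16 = 651.375
  spherical: 1158 × 6/16 = 434.25
  elongated: 1158 × 1/16 = 72.375
χ² = Σ (O − E)² / E
  disc-shaped: (597 − 651.375)² / 651.375 = 4.5391
  spherical: (506 − 434.25)² / 434.25 = 11.8551
  elongated: (55 − 72.375)² / 72.375 = 4.1712
χ² = 4.5391 + 11.8551 + 4.1712 = 20.5654 ≈ 20.565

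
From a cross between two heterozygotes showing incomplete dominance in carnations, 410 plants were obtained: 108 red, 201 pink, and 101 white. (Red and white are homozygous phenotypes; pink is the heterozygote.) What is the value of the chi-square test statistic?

With incomplete dominance, a heterozygote × heterozygote cross gives a 1:2:1 phenotypic ratio.
The 1:2:1 ratio has 4 parts, so with N = 410 the expected counts are:
  red: 410 × 1/4 = 102.5
  pink: 410 × 2/4 = 205
  white: 410 × 1/4 = 102.5
χ² = Σ (O − E)² / E
  red: (108 − 102.5)² / 102.5 = 0.2951
  pink: (201 − 205)² / 205 = 0.0780
  white: (101 − 102.5)² / 102.5 = 0.0220
χ² = 0.2951 + 0.0780 + 0.0220 = 0.3951 ≈ 0.395

0.395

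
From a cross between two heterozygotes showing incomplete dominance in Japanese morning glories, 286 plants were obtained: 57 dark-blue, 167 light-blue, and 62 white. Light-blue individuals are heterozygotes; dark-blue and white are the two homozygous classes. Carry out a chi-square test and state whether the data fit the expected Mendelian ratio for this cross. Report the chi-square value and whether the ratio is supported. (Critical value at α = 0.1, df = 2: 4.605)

With incomplete dominance, a heterozygote × heterozygote cross gives a 1:2:1 phenotypic ratio.
The 1:2:1 ratio has 4 parts, so with N = 286 the expected counts are:
  dark-blue: 286 × 1/4 = 71.5
  light-blue: 286 × 2/4 = 143
  white: 286 × 1/4 = 71.5
χ² = Σ (O − E)² / E
  dark-blue: (57 − 71.5)² / 71.5 = 2.9406
  light-blue: (167 − 143)² / 143 = 4.0280
  white: (62 − 71.5)² / 71.5 = 1.2622
χ² = 2.9406 + 4.0280 + 1.2622 = 8.2308 ≈ 8.231
Degrees of freedom = 3 − 1 = 2; critical value at α = 0.1 is 4.605.
Since 8.231 > 4.605, we reject the null hypothesis — the data do not fit the 1:2:1 ratio.

8.231; not consistent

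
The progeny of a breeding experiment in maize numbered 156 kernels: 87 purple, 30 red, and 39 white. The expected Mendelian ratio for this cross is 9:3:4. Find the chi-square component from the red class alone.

0.019

Under the 9:3:4 hypothesis (Σ ratio = 16, N = 156):
  purple: 156 × 9/16 = 87.75
  red: 156 × 3/16 = 29.25
  white: 156 × 4/16 = 39
Contribution of red: (30 − 29.25)² / 29.25 = 0.0192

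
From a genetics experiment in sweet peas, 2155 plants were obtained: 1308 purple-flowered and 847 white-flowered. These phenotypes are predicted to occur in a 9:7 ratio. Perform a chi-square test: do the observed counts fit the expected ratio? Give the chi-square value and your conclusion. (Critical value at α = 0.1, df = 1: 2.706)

Expected counts for N = 2155 under a 9:7 ratio (total parts = 16):
  purple-flowered: 2155 × 9/16 = 1212.1875
  white-flowered: 2155 × 7/16 = 942.8125
χ² = Σ (O − E)² / E
  purple-flowered: (1308 − 1212.1875)² / 1212.1875 = 7.5731
  white-flowered: (847 − 942.8125)² / 942.8125 = 9.7369
χ² = 7.5731 + 9.7369 = 17.310
Degrees of freedom = 2 − 1 = 1; critical value at α = 0.1 is 2.706.
Since 17.310 > 2.706, we reject the null hypothesis — the data do not fit the 9:7 ratio.

17.310; not consistent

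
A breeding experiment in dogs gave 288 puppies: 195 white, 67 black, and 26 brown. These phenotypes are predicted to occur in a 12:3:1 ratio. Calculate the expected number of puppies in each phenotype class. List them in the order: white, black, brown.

The 12:3:1 ratio has 16 parts, so with N = 288 the expected counts are:
  white: 288 × 12/16 = 216
  black: 288 × 3/16 = 54
  brown: 288 × 1/16 = 18

216, 54, 18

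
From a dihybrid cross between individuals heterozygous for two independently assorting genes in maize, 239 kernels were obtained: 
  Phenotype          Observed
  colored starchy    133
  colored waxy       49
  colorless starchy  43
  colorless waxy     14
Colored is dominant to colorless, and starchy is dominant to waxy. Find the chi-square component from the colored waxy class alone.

A dihybrid F₂ with independent assortment and complete dominance at both loci gives a 9:3:3:1 phenotypic ratio.
Under the 9:3:3:1 hypothesis (Σ ratio = 16, N = 239):
  colored starchy: 239 × 9/16 = 134.4375
  colored waxy: 239 × 3/16 = 44.8125
  colorless starchy: 239 × 3/16 = 44.8125
  colorless waxy: 239 × 1/16 = 14.9375
Contribution of colored waxy: (49 − 44.8125)² / 44.8125 = 0.3913

0.391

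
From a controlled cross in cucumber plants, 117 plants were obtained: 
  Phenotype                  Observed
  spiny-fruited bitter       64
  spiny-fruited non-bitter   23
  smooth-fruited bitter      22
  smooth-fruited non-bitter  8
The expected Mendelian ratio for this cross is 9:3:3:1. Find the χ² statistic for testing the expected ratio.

0.166

Expected counts for N = 117 under a 9:3:3:1 ratio (total parts = 16):
  spiny-fruited bitter: 117 × 9/16 = 65.8125
  spiny-fruited non-bitter: 117 × 3/16 = 21.9375
  smooth-fruited bitter: 117 × 3/16 = 21.9375
  smooth-fruited non-bitter: 117 × 1/16 = 7.3125
χ² = Σ (O − E)² / E
  spiny-fruited bitter: (64 − 65.8125)² / 65.8125 = 0.0499
  spiny-fruited non-bitter: (23 − 21.9375)² / 21.9375 = 0.0515
  smooth-fruited bitter: (22 − 21.9375)² / 21.9375 = 0.0002
  smooth-fruited non-bitter: (8 − 7.3125)² / 7.3125 = 0.0646
χ² = 0.0499 + 0.0515 + 0.0002 + 0.0646 = 0.1662 ≈ 0.166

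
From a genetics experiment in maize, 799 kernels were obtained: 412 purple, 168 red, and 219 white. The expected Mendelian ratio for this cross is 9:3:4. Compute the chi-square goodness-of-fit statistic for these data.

7.182

The 9:3:4 ratio has 16 parts, so with N = 799 the expected counts are:
  purple: 799 × 9/16 = 449.4375
  red: 799 × 3/16 = 149.8125
  white: 799 × 4/16 = 199.75
χ² = Σ (O − E)² / E
  purple: (412 − 449.4375)² / 449.4375 = 3.1185
  red: (168 − 149.8125)² / 149.8125 = 2.2080
  white: (219 − 199.75)² / 199.75 = 1.8551
χ² = 3.1185 + 2.2080 + 1.8551 = 7.1816 ≈ 7.182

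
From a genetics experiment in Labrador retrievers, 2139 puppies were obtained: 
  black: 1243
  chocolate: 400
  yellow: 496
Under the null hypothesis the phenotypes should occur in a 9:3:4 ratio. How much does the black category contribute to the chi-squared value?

Total ratio parts = 16. Expected numbers out of 2139:
  black: 2139 × 9/16 = 1203.1875
  chocolate: 2139 × 3/16 = 401.0625
  yellow: 2139 × 4/16 = 534.75
Contribution of black: (1243 − 1203.1875)² / 1203.1875 = 1.3174

1.317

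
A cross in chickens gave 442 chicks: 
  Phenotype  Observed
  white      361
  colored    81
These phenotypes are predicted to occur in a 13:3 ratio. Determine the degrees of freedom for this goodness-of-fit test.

1

A goodness-of-fit test with 2 phenotype classes has df = 2 − 1 = 1.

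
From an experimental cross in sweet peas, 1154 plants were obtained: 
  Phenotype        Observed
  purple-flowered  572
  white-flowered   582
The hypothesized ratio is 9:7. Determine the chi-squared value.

Under the 9:7 hypothesis (Σ ratio = 16, N = 1154):
  purple-flowered: 1154 × 9/16 = 649.125
  white-flowered: 1154 × 7/16 = 504.875
χ² = Σ (O − E)² / E
  purple-flowered: (572 − 649.125)² / 649.125 = 9.1635
  white-flowered: (582 − 504.875)² / 504.875 = 11.7817
χ² = 9.1635 + 11.7817 = 20.9452 ≈ 20.945

20.945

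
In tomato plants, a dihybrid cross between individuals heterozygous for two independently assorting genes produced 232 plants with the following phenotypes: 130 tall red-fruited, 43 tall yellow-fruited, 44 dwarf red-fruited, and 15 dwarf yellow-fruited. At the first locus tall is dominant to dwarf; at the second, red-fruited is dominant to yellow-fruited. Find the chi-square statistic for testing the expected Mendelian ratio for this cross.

0.031

A dihybrid F₂ with independent assortment and complete dominance at both loci gives a 9:3:3:1 phenotypic ratio.
The 9:3:3:1 ratio has 16 parts, so with N = 232 the expected counts are:
  tall red-fruited: 232 × 9/16 = 130.5
  tall yellow-fruited: 232 × 3/16 = 43.5
  dwarf red-fruited: 232 × 3/16 = 43.5
  dwarf yellow-fruited: 232 × 1/16 = 14.5
χ² = Σ (O − E)² / E
  tall red-fruited: (130 − 130.5)² / 130.5 = 0.0019
  tall yellow-fruited: (43 − 43.5)² / 43.5 = 0.0057
  dwarf red-fruited: (44 − 43.5)² / 43.5 = 0.0057
  dwarf yellow-fruited: (15 − 14.5)² / 14.5 = 0.0172
χ² = 0.0019 + 0.0057 + 0.0057 + 0.0172 = 0.0305 ≈ 0.031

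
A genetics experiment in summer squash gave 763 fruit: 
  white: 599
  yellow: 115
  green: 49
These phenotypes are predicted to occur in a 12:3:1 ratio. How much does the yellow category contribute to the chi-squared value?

The 12:3:1 ratio has 16 parts, so with N = 763 the expected counts are:
  white: 763 × 12/16 = 572.25
  yellow: 763 × 3/16 = 143.0625
  green: 763 × 1/16 = 47.6875
Contribution of yellow: (115 − 143.0625)² / 143.0625 = 5.5046

5.505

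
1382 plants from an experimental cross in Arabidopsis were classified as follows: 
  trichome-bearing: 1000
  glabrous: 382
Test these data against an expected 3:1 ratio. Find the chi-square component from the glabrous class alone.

Expected counts for N = 1382 under a 3:1 ratio (total parts = 4):
  trichome-bearing: 1382 × 3/4 = 1036.5
  glabrous: 1382 × 1/4 = 345.5
Contribution of glabrous: (382 − 345.5)² / 345.5 = 3.8560

3.856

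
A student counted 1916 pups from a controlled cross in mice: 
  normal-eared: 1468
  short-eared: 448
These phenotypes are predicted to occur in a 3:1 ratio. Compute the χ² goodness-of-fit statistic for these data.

2.675

Under the 3:1 hypothesis (Σ ratio = 4, N = 1916):
  normal-eared: 1916 × 3/4 = 1437
  short-eared: 1916 × 1/4 = 479
χ² = Σ (O − E)² / E
  normal-eared: (1468 − 1437)² / 1437 = 0.6688
  short-eared: (448 − 479)² / 479 = 2.0063
χ² = 0.6688 + 2.0063 = 2.6751 ≈ 2.675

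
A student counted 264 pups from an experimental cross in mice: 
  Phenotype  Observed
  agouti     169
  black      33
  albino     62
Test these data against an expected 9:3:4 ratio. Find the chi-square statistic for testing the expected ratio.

Expected counts for N = 264 under a 9:3:4 ratio (total parts = 16):
  agouti: 264 × 9/16 = 148.5
  black: 264 × 3/16 = 49.5
  albino: 264 × 4/16 = 66
χ² = Σ (O − E)² / E
  agouti: (169 − 148.5)² / 148.5 = 2.8300
  black: (33 − 49.5)² / 49.5 = 5.5000
  albino: (62 − 66)² / 66 = 0.2424
χ² = 2.8300 + 5.5000 + 0.2424 = 8.5724 ≈ 8.572

8.572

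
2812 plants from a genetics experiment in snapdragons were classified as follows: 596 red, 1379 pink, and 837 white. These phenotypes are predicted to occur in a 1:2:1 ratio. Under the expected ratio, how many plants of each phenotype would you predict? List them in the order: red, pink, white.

The 1:2:1 ratio has 4 parts, so with N = 2812 the expected counts are:
  red: 2812 × 1/4 = 703
  pink: 2812 × 2/4 = 1406
  white: 2812 × 1/4 = 703

703, 1406, 703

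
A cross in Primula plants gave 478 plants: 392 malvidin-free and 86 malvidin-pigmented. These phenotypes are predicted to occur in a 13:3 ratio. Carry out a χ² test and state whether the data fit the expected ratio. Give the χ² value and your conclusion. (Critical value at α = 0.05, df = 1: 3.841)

0.180; consistent

Expected counts for N = 478 under a 13:3 ratio (total parts = 16):
  malvidin-free: 478 × 13/16 = 388.375
  malvidin-pigmented: 478 × 3/16 = 89.625
χ² = Σ (O − E)² / E
  malvidin-free: (392 − 388.375)² / 388.375 = 0.0338
  malvidin-pigmented: (86 − 89.625)² / 89.625 = 0.1466
χ² = 0.0338 + 0.1466 = 0.1804 ≈ 0.180
Degrees of freedom = 2 − 1 = 1; critical value at α = 0.05 is 3.841.
Since 0.180 < 3.841, we fail to reject the null hypothesis — the data are consistent with the 13:3 ratio.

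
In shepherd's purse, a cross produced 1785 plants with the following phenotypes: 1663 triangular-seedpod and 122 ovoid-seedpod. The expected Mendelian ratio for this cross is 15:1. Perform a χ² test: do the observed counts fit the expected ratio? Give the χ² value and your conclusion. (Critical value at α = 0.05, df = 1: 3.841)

The 15:1 ratio has 16 parts, so with N = 1785 the expected counts are:
  triangular-seedpod: 1785 × 15/16 = 1673.4375
  ovoid-seedpod: 1785 × 1/16 = 111.5625
χ² = Σ (O − E)² / E
  triangular-seedpod: (1663 − 1673.4375)² / 1673.4375 = 0.0651
  ovoid-seedpod: (122 − 111.5625)² / 111.5625 = 0.9765
χ² = 0.0651 + 0.9765 = 1.0416 ≈ 1.042
Degrees of freedom = 2 − 1 = 1; critical value at α = 0.05 is 3.841.
Since 1.042 < 3.841, we fail to reject the null hypothesis — the data are consistent with the 15:1 ratio.

1.042; consistent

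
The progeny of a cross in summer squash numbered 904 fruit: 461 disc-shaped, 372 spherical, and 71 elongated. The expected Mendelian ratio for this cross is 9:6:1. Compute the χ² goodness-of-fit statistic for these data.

11.371

Under the 9:6:1 hypothesis (Σ ratio = 16, N = 904):
  disc-shaped: 904 × 9/16 = 508.5
  spherical: 904 × 6/16 = 339
  elongated: 904 × 1/16 = 56.5
χ² = Σ (O − E)² / E
  disc-shaped: (461 − 508.5)² / 508.5 = 4.4371
  spherical: (372 − 339)² / 339 = 3.2124
  elongated: (71 − 56.5)² / 56.5 = 3.7212
χ² = 4.4371 + 3.2124 + 3.7212 = 11.3707 ≈ 11.371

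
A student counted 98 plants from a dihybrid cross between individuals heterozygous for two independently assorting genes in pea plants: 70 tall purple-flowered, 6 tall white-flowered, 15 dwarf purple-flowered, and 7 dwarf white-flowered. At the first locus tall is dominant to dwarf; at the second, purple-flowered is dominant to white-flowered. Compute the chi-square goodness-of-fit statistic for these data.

A dihybrid F₂ with independent assortment and complete dominance at both loci gives a 9:3:3:1 phenotypic ratio.
Total ratio parts = 16. Expected numbers out of 98:
  tall purple-flowered: 98 × 9/16 = 55.125
  tall white-flowered: 98 × 3/16 = 18.375
  dwarf purple-flowered: 98 × 3/16 = 18.375
  dwarf white-flowered: 98 × 1/16 = 6.125
χ² = Σ (O − E)² / E
  tall purple-flowered: (70 − 55.125)² / 55.125 = 4.0139
  tall white-flowered: (6 − 18.375)² / 18.375 = 8.3342
  dwarf purple-flowered: (15 − 18.375)² / 18.375 = 0.6199
  dwarf white-flowered: (7 − 6.125)² / 6.125 = 0.1250
χ² = 4.0139 + 8.3342 + 0.6199 + 0.1250 = 13.093

13.093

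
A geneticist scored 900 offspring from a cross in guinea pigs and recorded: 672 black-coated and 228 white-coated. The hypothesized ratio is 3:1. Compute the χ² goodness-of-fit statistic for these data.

0.053

Expected counts for N = 900 under a 3:1 ratio (total parts = 4):
  black-coated: 900 × 3/4 = 675
  white-coated: 900 × 1/4 = 225
χ² = Σ (O − E)² / E
  black-coated: (672 − 675)² / 675 = 0.0133
  white-coated: (228 − 225)² / 225 = 0.0400
χ² = 0.0133 + 0.0400 = 0.0533 ≈ 0.053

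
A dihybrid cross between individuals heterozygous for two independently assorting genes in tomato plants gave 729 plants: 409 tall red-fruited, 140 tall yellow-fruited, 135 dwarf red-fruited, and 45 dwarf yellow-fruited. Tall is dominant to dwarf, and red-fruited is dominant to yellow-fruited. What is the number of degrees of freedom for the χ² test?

3

A dihybrid F₂ with independent assortment and complete dominance at both loci gives a 9:3:3:1 phenotypic ratio.
A goodness-of-fit test with 4 phenotype classes has df = 4 − 1 = 3.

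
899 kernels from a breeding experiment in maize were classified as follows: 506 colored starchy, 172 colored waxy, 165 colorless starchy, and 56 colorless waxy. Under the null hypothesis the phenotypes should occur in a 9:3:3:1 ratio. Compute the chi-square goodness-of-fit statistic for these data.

0.146

Under the 9:3:3:1 hypothesis (Σ ratio = 16, N = 899):
  colored starchy: 899 × 9/16 = 505.6875
  colored waxy: 899 × 3/16 = 168.5625
  colorless starchy: 899 × 3/16 = 168.5625
  colorless waxy: 899 × 1/16 = 56.1875
χ² = Σ (O − E)² / E
  colored starchy: (506 − 505.6875)² / 505.6875 = 0.0002
  colored waxy: (172 − 168.5625)² / 168.5625 = 0.0701
  colorless starchy: (165 − 168.5625)² / 168.5625 = 0.0753
  colorless waxy: (56 − 56.1875)² / 56.1875 = 0.0006
χ² = 0.0002 + 0.0701 + 0.0753 + 0.0006 = 0.1462 ≈ 0.146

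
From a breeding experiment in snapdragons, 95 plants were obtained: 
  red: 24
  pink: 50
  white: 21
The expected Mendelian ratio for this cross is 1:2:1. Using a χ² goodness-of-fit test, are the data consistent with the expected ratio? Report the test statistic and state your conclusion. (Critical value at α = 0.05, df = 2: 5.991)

Under the 1:2:1 hypothesis (Σ ratio = 4, N = 95):
  red: 95 × 1/4 = 23.75
  pink: 95 × 2/4 = 47.5
  white: 95 × 1/4 = 23.75
χ² = Σ (O − E)² / E
  red: (24 − 23.75)² / 23.75 = 0.0026
  pink: (50 − 47.5)² / 47.5 = 0.1316
  white: (21 − 23.75)² / 23.75 = 0.3184
χ² = 0.0026 + 0.1316 + 0.3184 = 0.4526 ≈ 0.453
Degrees of freedom = 3 − 1 = 2; critical value at α = 0.05 is 5.991.
Since 0.453 < 5.991, we fail to reject the null hypothesis — the data are consistent with the 1:2:1 ratio.

0.453; consistent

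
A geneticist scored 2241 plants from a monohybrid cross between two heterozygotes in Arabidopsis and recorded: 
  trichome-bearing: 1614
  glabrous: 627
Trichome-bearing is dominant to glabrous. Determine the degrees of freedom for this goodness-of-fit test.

1

For a monohybrid cross between heterozygotes with complete dominance, the expected phenotypic ratio is 3:1.
A goodness-of-fit test with 2 phenotype classes has df = 2 − 1 = 1.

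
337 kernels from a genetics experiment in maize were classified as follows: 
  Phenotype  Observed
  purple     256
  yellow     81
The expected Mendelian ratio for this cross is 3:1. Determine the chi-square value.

0.167

The 3:1 ratio has 4 parts, so with N = 337 the expected counts are:
  purple: 337 × 3/4 = 252.75
  yellow: 337 × 1/4 = 84.25
χ² = Σ (O − E)² / E
  purple: (256 − 252.75)² / 252.75 = 0.0418
  yellow: (81 − 84.25)² / 84.25 = 0.1254
χ² = 0.0418 + 0.1254 = 0.1672 ≈ 0.167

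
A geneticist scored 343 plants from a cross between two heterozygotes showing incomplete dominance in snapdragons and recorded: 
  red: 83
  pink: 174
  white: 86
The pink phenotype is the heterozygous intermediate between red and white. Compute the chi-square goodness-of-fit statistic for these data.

0.125

With incomplete dominance, a heterozygote × heterozygote cross gives a 1:2:1 phenotypic ratio.
The 1:2:1 ratio has 4 parts, so with N = 343 the expected counts are:
  red: 343 × 1/4 = 85.75
  pink: 343 × 2/4 = 171.5
  white: 343 × 1/4 = 85.75
χ² = Σ (O − E)² / E
  red: (83 − 85.75)² / 85.75 = 0.0882
  pink: (174 − 171.5)² / 171.5 = 0.0364
  white: (86 − 85.75)² / 85.75 = 0.0007
χ² = 0.0882 + 0.0364 + 0.0007 = 0.1253 ≈ 0.125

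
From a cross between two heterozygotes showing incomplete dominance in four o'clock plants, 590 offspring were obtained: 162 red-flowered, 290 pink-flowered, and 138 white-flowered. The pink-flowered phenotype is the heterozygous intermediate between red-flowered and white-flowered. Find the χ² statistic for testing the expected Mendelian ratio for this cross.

With incomplete dominance, a heterozygote × heterozygote cross gives a 1:2:1 phenotypic ratio.
Total ratio parts = 4. Expected numbers out of 590:
  red-flowered: 590 × 1/4 = 147.5
  pink-flowered: 590 × 2/4 = 295
  white-flowered: 590 × 1/4 = 147.5
χ² = Σ (O − E)² / E
  red-flowered: (162 − 147.5)² / 147.5 = 1.4254
  pink-flowered: (290 − 295)² / 295 = 0.0847
  white-flowered: (138 − 147.5)² / 147.5 = 0.6119
χ² = 1.4254 + 0.0847 + 0.6119 = 2.122

2.122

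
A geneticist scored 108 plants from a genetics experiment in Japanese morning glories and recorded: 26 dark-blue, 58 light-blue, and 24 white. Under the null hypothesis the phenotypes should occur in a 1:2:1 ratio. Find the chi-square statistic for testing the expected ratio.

0.667

The 1:2:1 ratio has 4 parts, so with N = 108 the expected counts are:
  dark-blue: 108 × 1/4 = 27
  light-blue: 108 × 2/4 = 54
  white: 108 × 1/4 = 27
χ² = Σ (O − E)² / E
  dark-blue: (26 − 27)² / 27 = 0.0370
  light-blue: (58 − 54)² / 54 = 0.2963
  white: (24 − 27)² / 27 = 0.3333
χ² = 0.0370 + 0.2963 + 0.3333 = 0.6666 ≈ 0.667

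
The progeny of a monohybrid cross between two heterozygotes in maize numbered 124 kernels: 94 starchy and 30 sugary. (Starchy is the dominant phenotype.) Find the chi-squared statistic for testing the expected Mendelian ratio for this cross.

For a monohybrid cross between heterozygotes with complete dominance, the expected phenotypic ratio is 3:1.
Total ratio parts = 4. Expected numbers out of 124:
  starchy: 124 × 3/4 = 93
  sugary: 124 × 1/4 = 31
χ² = Σ (O − E)² / E
  starchy: (94 − 93)² / 93 = 0.0108
  sugary: (30 − 31)² / 31 = 0.0323
χ² = 0.0108 + 0.0323 = 0.0431 ≈ 0.043

0.043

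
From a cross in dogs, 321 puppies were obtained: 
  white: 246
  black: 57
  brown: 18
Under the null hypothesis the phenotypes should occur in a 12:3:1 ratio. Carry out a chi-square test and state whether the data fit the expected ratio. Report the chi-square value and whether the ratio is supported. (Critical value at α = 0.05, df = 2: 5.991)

0.495; consistent

Expected counts for N = 321 under a 12:3:1 ratio (total parts = 16):
  white: 321 × 12/16 = 240.75
  black: 321 × 3/16 = 60.1875
  brown: 321 × 1/16 = 20.0625
χ² = Σ (O − E)² / E
  white: (246 − 240.75)² / 240.75 = 0.1145
  black: (57 − 60.1875)² / 60.1875 = 0.1688
  brown: (18 − 20.0625)² / 20.0625 = 0.2120
χ² = 0.1145 + 0.1688 + 0.2120 = 0.4953 ≈ 0.495
Degrees of freedom = 3 − 1 = 2; critical value at α = 0.05 is 5.991.
Since 0.495 < 5.991, we fail to reject the null hypothesis — the data are consistent with the 12:3:1 ratio.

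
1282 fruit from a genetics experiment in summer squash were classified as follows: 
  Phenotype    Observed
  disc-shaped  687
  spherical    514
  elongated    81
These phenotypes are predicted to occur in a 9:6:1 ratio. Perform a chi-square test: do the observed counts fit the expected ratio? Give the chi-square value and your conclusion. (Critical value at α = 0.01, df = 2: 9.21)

Expected counts for N = 1282 under a 9:6:1 ratio (total parts = 16):
  disc-shaped: 1282 × 9/16 = 721.125
  spherical: 1282 × 6/16 = 480.75
  elongated: 1282 × 1/16 = 80.125
χ² = Σ (O − E)² / E
  disc-shaped: (687 − 721.125)² / 721.125 = 1.6149
  spherical: (514 − 480.75)² / 480.75 = 2.2997
  elongated: (81 − 80.125)² / 80.125 = 0.0096
χ² = 1.6149 + 2.2997 + 0.0096 = 3.9242 ≈ 3.924
Degrees of freedom = 3 − 1 = 2; critical value at α = 0.01 is 9.21.
Since 3.924 < 9.21, we fail to reject the null hypothesis — the data are consistent with the 9:6:1 ratio.

3.924; consistent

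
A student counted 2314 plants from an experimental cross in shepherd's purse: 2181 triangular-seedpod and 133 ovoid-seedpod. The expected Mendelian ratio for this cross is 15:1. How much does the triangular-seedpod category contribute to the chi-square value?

0.062

Expected counts for N = 2314 under a 15:1 ratio (total parts = 16):
  triangular-seedpod: 2314 × 15/16 = 2169.375
  ovoid-seedpod: 2314 × 1/16 = 144.625
Contribution of triangular-seedpod: (2181 − 2169.375)² / 2169.375 = 0.0623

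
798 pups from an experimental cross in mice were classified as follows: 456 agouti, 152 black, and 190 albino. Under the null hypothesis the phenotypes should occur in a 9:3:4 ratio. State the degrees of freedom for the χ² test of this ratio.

A goodness-of-fit test with 3 phenotype classes has df = 3 − 1 = 2.

2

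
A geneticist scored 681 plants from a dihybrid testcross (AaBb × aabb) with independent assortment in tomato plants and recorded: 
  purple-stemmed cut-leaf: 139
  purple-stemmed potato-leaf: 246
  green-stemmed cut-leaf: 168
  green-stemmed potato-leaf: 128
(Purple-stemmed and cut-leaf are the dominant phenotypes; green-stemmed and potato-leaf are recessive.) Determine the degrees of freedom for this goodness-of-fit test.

3

A dihybrid testcross with independent assortment gives a 1:1:1:1 ratio.
A goodness-of-fit test with 4 phenotype classes has df = 4 − 1 = 3.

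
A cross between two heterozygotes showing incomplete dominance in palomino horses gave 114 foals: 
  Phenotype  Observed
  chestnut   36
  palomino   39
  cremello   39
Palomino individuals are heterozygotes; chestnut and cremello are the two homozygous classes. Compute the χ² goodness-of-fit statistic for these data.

With incomplete dominance, a heterozygote × heterozygote cross gives a 1:2:1 phenotypic ratio.
The 1:2:1 ratio has 4 parts, so with N = 114 the expected counts are:
  chestnut: 114 × 1/4 = 28.5
  palomino: 114 × 2/4 = 57
  cremello: 114 × 1/4 = 28.5
χ² = Σ (O − E)² / E
  chestnut: (36 − 28.5)² / 28.5 = 1.9737
  palomino: (39 − 57)² / 57 = 5.6842
  cremello: (39 − 28.5)² / 28.5 = 3.8684
χ² = 1.9737 + 5.6842 + 3.8684 = 11.5263 ≈ 11.526

11.526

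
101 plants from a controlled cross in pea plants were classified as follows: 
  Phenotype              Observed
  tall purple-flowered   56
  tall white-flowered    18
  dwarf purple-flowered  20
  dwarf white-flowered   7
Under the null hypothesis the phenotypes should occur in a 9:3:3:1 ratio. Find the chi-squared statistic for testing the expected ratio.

Under the 9:3:3:1 hypothesis (Σ ratio = 16, N = 101):
  tall purple-flowered: 101 × 9/16 = 56.8125
  tall white-flowered: 101 × 3/16 = 18.9375
  dwarf purple-flowered: 101 × 3/16 = 18.9375
  dwarf white-flowered: 101 × 1/16 = 6.3125
χ² = Σ (O − E)² / E
  tall purple-flowered: (56 − 56.8125)² / 56.8125 = 0.0116
  tall white-flowered: (18 − 18.9375)² / 18.9375 = 0.0464
  dwarf purple-flowered: (20 − 18.9375)² / 18.9375 = 0.0596
  dwarf white-flowered: (7 − 6.3125)² / 6.3125 = 0.0749
χ² = 0.0116 + 0.0464 + 0.0596 + 0.0749 = 0.1925 ≈ 0.193

0.193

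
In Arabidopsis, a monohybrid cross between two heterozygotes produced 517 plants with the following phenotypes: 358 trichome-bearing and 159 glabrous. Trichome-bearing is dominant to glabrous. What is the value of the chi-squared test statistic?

9.130

For a monohybrid cross between heterozygotes with complete dominance, the expected phenotypic ratio is 3:1.
Expected counts for N = 517 under a 3:1 ratio (total parts = 4):
  trichome-bearing: 517 × 3/4 = 387.75
  glabrous: 517 × 1/4 = 129.25
χ² = Σ (O − E)² / E
  trichome-bearing: (358 − 387.75)² / 387.75 = 2.2826
  glabrous: (159 − 129.25)² / 129.25 = 6.8477
χ² = 2.2826 + 6.8477 = 9.1303 ≈ 9.130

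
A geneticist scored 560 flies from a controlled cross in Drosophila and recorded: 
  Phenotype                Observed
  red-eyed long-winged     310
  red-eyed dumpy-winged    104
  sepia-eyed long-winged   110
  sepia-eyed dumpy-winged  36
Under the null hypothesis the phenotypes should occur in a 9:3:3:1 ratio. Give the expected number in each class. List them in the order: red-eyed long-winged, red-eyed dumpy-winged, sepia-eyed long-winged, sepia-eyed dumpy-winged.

315, 105, 105, 35

Total ratio parts = 16. Expected numbers out of 560:
  red-eyed long-winged: 560 × 9/16 = 315
  red-eyed dumpy-winged: 560 × 3/16 = 105
  sepia-eyed long-winged: 560 × 3/16 = 105
  sepia-eyed dumpy-winged: 560 × 1/16 = 35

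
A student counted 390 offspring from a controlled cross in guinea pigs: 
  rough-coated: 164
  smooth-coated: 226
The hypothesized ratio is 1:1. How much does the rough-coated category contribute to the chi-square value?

Total ratio parts = 2. Expected numbers out of 390:
  rough-coated: 390 × 1/2 = 195
  smooth-coated: 390 × 1/2 = 195
Contribution of rough-coated: (164 − 195)² / 195 = 4.9282

4.928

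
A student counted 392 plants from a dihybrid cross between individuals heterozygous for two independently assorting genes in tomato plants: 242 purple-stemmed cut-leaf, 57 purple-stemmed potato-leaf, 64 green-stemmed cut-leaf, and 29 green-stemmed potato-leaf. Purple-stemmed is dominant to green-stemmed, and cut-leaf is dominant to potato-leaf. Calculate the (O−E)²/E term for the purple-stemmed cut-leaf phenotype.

A dihybrid F₂ with independent assortment and complete dominance at both loci gives a 9:3:3:1 phenotypic ratio.
Expected counts for N = 392 under a 9:3:3:1 ratio (total parts = 16):
  purple-stemmed cut-leaf: 392 × 9/16 = 220.5
  purple-stemmed potato-leaf: 392 × 3/16 = 73.5
  green-stemmed cut-leaf: 392 × 3/16 = 73.5
  green-stemmed potato-leaf: 392 × 1/16 = 24.5
Contribution of purple-stemmed cut-leaf: (242 − 220.5)² / 220.5 = 2.0964

2.096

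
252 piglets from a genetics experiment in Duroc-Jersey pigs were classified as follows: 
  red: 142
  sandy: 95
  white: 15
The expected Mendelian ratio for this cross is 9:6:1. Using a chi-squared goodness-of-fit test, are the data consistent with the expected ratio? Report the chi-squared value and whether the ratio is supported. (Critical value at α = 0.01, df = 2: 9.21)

0.039; consistent

Total ratio parts = 16. Expected numbers out of 252:
  red: 252 × 9/16 = 141.75
  sandy: 252 × 6/16 = 94.5
  white: 252 × 1/16 = 15.75
χ² = Σ (O − E)² / E
  red: (142 − 141.75)² / 141.75 = 0.0004
  sandy: (95 − 94.5)² / 94.5 = 0.0026
  white: (15 − 15.75)² / 15.75 = 0.0357
χ² = 0.0004 + 0.0026 + 0.0357 = 0.0387 ≈ 0.039
Degrees of freedom = 3 − 1 = 2; critical value at α = 0.01 is 9.21.
Since 0.039 < 9.21, we fail to reject the null hypothesis — the data are consistent with the 9:6:1 ratio.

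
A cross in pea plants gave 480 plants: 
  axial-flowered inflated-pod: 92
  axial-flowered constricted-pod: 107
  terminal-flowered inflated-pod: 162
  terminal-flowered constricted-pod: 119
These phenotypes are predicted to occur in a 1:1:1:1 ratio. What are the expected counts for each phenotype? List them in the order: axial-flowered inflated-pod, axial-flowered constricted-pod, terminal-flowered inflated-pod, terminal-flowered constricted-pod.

120, 120, 120, 120

Under the 1:1:1:1 hypothesis (Σ ratio = 4, N = 480):
  axial-flowered inflated-pod: 480 × 1/4 = 120
  axial-flowered constricted-pod: 480 × 1/4 = 120
  terminal-flowered inflated-pod: 480 × 1/4 = 120
  terminal-flowered constricted-pod: 480 × 1/4 = 120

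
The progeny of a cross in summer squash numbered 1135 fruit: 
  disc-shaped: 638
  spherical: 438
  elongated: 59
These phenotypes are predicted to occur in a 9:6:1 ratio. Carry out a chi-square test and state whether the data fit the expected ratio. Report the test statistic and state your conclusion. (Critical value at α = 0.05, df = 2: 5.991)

2.369; consistent

Under the 9:6:1 hypothesis (Σ ratio = 16, N = 1135):
  disc-shaped: 1135 × 9/16 = 638.4375
  spherical: 1135 × 6/16 = 425.625
  elongated: 1135 × 1/16 = 70.9375
χ² = Σ (O − E)² / E
  disc-shaped: (638 − 638.4375)² / 638.4375 = 0.0003
  spherical: (438 − 425.625)² / 425.625 = 0.3598
  elongated: (59 − 70.9375)² / 70.9375 = 2.0089
χ² = 0.0003 + 0.3598 + 2.0089 = 2.369
Degrees of freedom = 3 − 1 = 2; critical value at α = 0.05 is 5.991.
Since 2.369 < 5.991, we fail to reject the null hypothesis — the data are consistent with the 9:6:1 ratio.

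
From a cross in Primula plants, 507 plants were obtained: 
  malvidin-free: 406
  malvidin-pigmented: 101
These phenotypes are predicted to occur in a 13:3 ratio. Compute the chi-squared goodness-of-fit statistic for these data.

0.456

Total ratio parts = 16. Expected numbers out of 507:
  malvidin-free: 507 × 13/16 = 411.9375
  malvidin-pigmented: 507 × 3/16 = 95.0625
χ² = Σ (O − E)² / E
  malvidin-free: (406 − 411.9375)² / 411.9375 = 0.0856
  malvidin-pigmented: (101 − 95.0625)² / 95.0625 = 0.3708
χ² = 0.0856 + 0.3708 = 0.4564 ≈ 0.456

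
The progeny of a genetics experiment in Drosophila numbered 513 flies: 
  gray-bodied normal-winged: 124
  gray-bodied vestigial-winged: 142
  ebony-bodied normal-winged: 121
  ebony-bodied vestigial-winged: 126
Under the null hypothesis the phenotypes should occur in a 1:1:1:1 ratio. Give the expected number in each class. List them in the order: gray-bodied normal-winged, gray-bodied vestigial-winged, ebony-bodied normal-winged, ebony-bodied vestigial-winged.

128.25, 128.25, 128.25, 128.25

The 1:1:1:1 ratio has 4 parts, so with N = 513 the expected counts are:
  gray-bodied normal-winged: 513 × 1/4 = 128.25
  gray-bodied vestigial-winged: 513 × 1/4 = 128.25
  ebony-bodied normal-winged: 513 × 1/4 = 128.25
  ebony-bodied vestigial-winged: 513 × 1/4 = 128.25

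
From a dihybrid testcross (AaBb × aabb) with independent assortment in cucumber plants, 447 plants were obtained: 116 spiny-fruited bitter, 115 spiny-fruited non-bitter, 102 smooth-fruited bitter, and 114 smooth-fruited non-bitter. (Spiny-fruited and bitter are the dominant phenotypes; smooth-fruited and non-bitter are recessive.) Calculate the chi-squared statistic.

1.152

A dihybrid testcross with independent assortment gives a 1:1:1:1 ratio.
Expected counts for N = 447 under a 1:1:1:1 ratio (total parts = 4):
  spiny-fruited bitter: 447 × 1/4 = 111.75
  spiny-fruited non-bitter: 447 × 1/4 = 111.75
  smooth-fruited bitter: 447 × 1/4 = 111.75
  smooth-fruited non-bitter: 447 × 1/4 = 111.75
χ² = Σ (O − E)² / E
  spiny-fruited bitter: (116 − 111.75)² / 111.75 = 0.1616
  spiny-fruited non-bitter: (115 − 111.75)² / 111.75 = 0.0945
  smooth-fruited bitter: (102 − 111.75)² / 111.75 = 0.8507
  smooth-fruited non-bitter: (114 − 111.75)² / 111.75 = 0.0453
χ² = 0.1616 + 0.0945 + 0.8507 + 0.0453 = 1.1521 ≈ 1.152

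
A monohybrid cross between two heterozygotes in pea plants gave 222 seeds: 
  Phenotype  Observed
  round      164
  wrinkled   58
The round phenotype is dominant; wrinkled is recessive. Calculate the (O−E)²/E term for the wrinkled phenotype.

0.113

For a monohybrid cross between heterozygotes with complete dominance, the expected phenotypic ratio is 3:1.
Under the 3:1 hypothesis (Σ ratio = 4, N = 222):
  round: 222 × 3/4 = 166.5
  wrinkled: 222 × 1/4 = 55.5
Contribution of wrinkled: (58 − 55.5)² / 55.5 = 0.1126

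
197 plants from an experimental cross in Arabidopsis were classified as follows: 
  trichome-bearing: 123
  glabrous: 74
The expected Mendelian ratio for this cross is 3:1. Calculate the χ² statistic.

Under the 3:1 hypothesis (Σ ratio = 4, N = 197):
  trichome-bearing: 197 × 3/4 = 147.75
  glabrous: 197 × 1/4 = 49.25
χ² = Σ (O − E)² / E
  trichome-bearing: (123 − 147.75)² / 147.75 = 4.1459
  glabrous: (74 − 49.25)² / 49.25 = 12.4378
χ² = 4.1459 + 12.4378 = 16.5837 ≈ 16.584

16.584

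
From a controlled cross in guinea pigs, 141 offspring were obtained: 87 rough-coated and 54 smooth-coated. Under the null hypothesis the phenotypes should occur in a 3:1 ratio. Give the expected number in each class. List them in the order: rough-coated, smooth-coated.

105.75, 35.25

Under the 3:1 hypothesis (Σ ratio = 4, N = 141):
  rough-coated: 141 × 3/4 = 105.75
  smooth-coated: 141 × 1/4 = 35.25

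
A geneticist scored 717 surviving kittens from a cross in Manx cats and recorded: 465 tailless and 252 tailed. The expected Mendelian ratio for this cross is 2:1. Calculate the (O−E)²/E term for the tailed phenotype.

0.707

Expected counts for N = 717 under a 2:1 ratio (total parts = 3):
  tailless: 717 × 2/3 = 478
  tailed: 717 × 1/3 = 239
Contribution of tailed: (252 − 239)² / 239 = 0.7071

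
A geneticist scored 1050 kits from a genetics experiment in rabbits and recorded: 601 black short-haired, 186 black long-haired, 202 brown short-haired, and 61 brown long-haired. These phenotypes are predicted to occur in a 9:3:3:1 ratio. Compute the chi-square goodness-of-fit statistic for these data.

The 9:3:3:1 ratio has 16 parts, so with N = 1050 the expected counts are:
  black short-haired: 1050 × 9/16 = 590.625
  black long-haired: 1050 × 3/16 = 196.875
  brown short-haired: 1050 × 3/16 = 196.875
  brown long-haired: 1050 × 1/16 = 65.625
χ² = Σ (O − E)² / E
  black short-haired: (601 − 590.625)² / 590.625 = 0.1822
  black long-haired: (186 − 196.875)² / 196.875 = 0.6007
  brown short-haired: (202 − 196.875)² / 196.875 = 0.1334
  brown long-haired: (61 − 65.625)² / 65.625 = 0.3260
χ² = 0.1822 + 0.6007 + 0.1334 + 0.3260 = 1.2423 ≈ 1.242

1.242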